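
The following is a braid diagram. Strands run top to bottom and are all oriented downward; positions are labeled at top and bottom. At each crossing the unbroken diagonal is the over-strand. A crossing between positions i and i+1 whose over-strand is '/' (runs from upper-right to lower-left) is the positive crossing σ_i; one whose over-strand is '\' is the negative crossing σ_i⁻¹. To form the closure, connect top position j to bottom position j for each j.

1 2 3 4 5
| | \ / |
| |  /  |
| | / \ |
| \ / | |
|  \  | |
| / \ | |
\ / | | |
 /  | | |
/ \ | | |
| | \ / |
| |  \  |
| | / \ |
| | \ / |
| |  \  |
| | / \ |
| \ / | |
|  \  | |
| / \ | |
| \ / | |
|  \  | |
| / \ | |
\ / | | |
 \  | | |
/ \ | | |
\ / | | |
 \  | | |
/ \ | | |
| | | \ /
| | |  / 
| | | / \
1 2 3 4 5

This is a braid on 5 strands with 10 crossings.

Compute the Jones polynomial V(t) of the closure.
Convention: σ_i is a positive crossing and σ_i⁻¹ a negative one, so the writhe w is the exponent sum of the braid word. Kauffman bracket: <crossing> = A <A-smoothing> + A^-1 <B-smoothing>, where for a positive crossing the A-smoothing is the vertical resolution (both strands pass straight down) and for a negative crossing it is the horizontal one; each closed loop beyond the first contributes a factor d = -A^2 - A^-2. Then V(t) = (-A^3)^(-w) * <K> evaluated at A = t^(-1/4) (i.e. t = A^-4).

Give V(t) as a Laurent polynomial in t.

Reading the diagram top to bottom ('/'-over between positions i,i+1 = s_i, '\'-over = s_i^-1): braid word = s3 s2^-1 s1 s3^-1 s3^-1 s2^-1 s2^-1 s1^-1 s1^-1 s4.
The presented braid s3 s2^-1 s1 s3^-1 s3^-1 s2^-1 s2^-1 s1^-1 s1^-1 s4 on 5 strands reduces by inverse Markov moves (closure unchanged at each step):
  Destabilize: the word has the form β·s4 where s4 occurs only as the final letter (β ∈ B_4); drop it and the last strand → 4 strands.
Reduced to β = s3 s2^-1 s1 s3^-1 s3^-1 s2^-1 s2^-1 s1^-1 s1^-1 on 4 strands, 9 crossings.
Compute on β:
Braid: s3 s2^-1 s1 s3^-1 s3^-1 s2^-1 s2^-1 s1^-1 s1^-1 on 4 strands, 9 crossings.
Writhe w = (#positive) - (#negative) = 2 - 7 = -5.
Enumerate smoothing states for the bracket polynomial. There are 2^9 = 512 states.
For each crossing: s=0 is the vertical smoothing, s=1 horizontal. Crossing k contributes A^(sign_k * (1 - 2*s_k)); loop factor d = -A^2 - A^-2.
Tabulate the states by total A-exponent and number of loops L (A-exp: L × count):
  A^9: L=5 ×1
  A^7: L=4 ×9
  A^5: L=3 ×31, L=5 ×5
  A^3: L=2 ×48, L=4 ×35, L=6 ×1
  A^1: L=1 ×28, L=3 ×86, L=5 ×12
  A^-1: L=2 ×82, L=4 ×43, L=6 ×1
  A^-3: L=1 ×20, L=3 ×58, L=5 ×6
  A^-5: L=2 ×25, L=4 ×11
  A^-7: L=1 ×3, L=3 ×6
  A^-9: L=2 ×1
Each group contributes A^e * Σ count * d^(L-1):
Powers of d = -A^2 - A^-2: d^2 = A^4 + 2 + A^-4; d^3 = -A^6 - 3*A^2 - 3*A^-2 - A^-6; d^4 = A^8 + 4*A^4 + 6 + 4*A^-4 + A^-8; d^5 = -A^10 - 5*A^6 - 10*A^2 - 10*A^-2 - 5*A^-6 - A^-10.
  A^9 * (d^4) = A^17 + 4*A^13 + 6*A^9 + 4*A^5 + A
  A^7 * (9*d^3) = -9*A^13 - 27*A^9 - 27*A^5 - 9*A
  A^5 * (31*d^2 + 5*d^4) = 5*A^13 + 51*A^9 + 92*A^5 + 51*A + 5*A^-3
  A^3 * (48*d + 35*d^3 + d^5) = -A^13 - 40*A^9 - 163*A^5 - 163*A - 40*A^-3 - A^-7
  A^1 * (28 + 86*d^2 + 12*d^4) = 12*A^9 + 134*A^5 + 272*A + 134*A^-3 + 12*A^-7
  A^-1 * (82*d + 43*d^3 + d^5) = -A^9 - 48*A^5 - 221*A - 221*A^-3 - 48*A^-7 - A^-11
  A^-3 * (20 + 58*d^2 + 6*d^4) = 6*A^5 + 82*A + 172*A^-3 + 82*A^-7 + 6*A^-11
  A^-5 * (25*d + 11*d^3) = -11*A - 58*A^-3 - 58*A^-7 - 11*A^-11
  A^-7 * (3 + 6*d^2) = 6*A^-3 + 15*A^-7 + 6*A^-11
  A^-9 * (d) = -A^-7 - A^-11
Summing the groups: <K> = A^17 - A^13 + A^9 - 2*A^5 + 2*A - 2*A^-3 + A^-7 - A^-11
Normalise by the writhe: (-A^3)^(-w) = (-A^3)^(5) = -A^15, so f(A) = -A^15 * <K> = -A^32 + A^28 - A^24 + 2*A^20 - 2*A^16 + 2*A^12 - A^8 + A^4.
Substitute A = t^(-1/4), i.e. A^e → t^(-e/4): V(t) = t^-1 - t^-2 + 2*t^-3 - 2*t^-4 + 2*t^-5 - t^-6 + t^-7 - t^-8

Answer: t^-1 - t^-2 + 2*t^-3 - 2*t^-4 + 2*t^-5 - t^-6 + t^-7 - t^-8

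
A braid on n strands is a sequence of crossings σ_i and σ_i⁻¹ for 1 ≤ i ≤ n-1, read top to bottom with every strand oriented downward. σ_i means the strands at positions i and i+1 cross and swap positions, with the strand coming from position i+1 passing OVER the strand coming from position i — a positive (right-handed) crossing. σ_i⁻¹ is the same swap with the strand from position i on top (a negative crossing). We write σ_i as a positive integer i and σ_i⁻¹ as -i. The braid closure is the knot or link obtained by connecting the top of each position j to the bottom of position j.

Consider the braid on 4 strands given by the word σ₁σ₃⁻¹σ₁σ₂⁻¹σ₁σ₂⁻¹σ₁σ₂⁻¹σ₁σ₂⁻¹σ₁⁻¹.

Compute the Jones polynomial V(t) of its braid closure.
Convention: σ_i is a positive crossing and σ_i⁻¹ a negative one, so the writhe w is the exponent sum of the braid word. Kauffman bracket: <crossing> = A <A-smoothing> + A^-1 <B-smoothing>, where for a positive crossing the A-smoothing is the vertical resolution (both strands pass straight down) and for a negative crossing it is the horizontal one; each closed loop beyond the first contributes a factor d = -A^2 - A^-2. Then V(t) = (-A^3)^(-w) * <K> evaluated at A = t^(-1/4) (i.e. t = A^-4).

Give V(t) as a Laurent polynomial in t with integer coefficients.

t^4 - 4*t^3 + 6*t^2 - 7*t + 9 - 7*t^-1 + 6*t^-2 - 4*t^-3 + t^-4

Derivation:
The presented braid s1 s3^-1 s1 s2^-1 s1 s2^-1 s1 s2^-1 s1 s2^-1 s1^-1 on 4 strands reduces by inverse Markov moves (closure unchanged at each step):
  Deconjugate: the word is γ·β·γ⁻¹ with γ = s1 (prefix) and γ⁻¹ = s1^-1 (suffix); strip both.
Reduced to β = s3^-1 s1 s2^-1 s1 s2^-1 s1 s2^-1 s1 s2^-1 on 4 strands, 9 crossings.
Compute on β:
Braid: s3^-1 s1 s2^-1 s1 s2^-1 s1 s2^-1 s1 s2^-1 on 4 strands, 9 crossings.
Writhe w = (#positive) - (#negative) = 4 - 5 = -1.
State-sum expansion of <K>. There are 2^9 = 512 states.
For each crossing: s=0 is the vertical smoothing, s=1 horizontal. Crossing k contributes A^(sign_k * (1 - 2*s_k)); loop factor d = -A^2 - A^-2.
Tabulate the states by total A-exponent and number of loops L (A-exp: L × count):
  A^9: L=5 ×1
  A^7: L=4 ×8, L=6 ×1
  A^5: L=3 ×28, L=5 ×8
  A^3: L=2 ×52, L=4 ×32
  A^1: L=1 ×45, L=3 ×77, L=5 ×4
  A^-1: L=2 ×97, L=4 ×29
  A^-3: L=3 ×80, L=5 ×4
  A^-5: L=4 ×36
  A^-7: L=5 ×9
  A^-9: L=6 ×1
Each group contributes A^e * Σ count * d^(L-1):
Powers of d = -A^2 - A^-2: d^2 = A^4 + 2 + A^-4; d^3 = -A^6 - 3*A^2 - 3*A^-2 - A^-6; d^4 = A^8 + 4*A^4 + 6 + 4*A^-4 + A^-8; d^5 = -A^10 - 5*A^6 - 10*A^2 - 10*A^-2 - 5*A^-6 - A^-10.
  A^9 * (d^4) = A^17 + 4*A^13 + 6*A^9 + 4*A^5 + A
  A^7 * (8*d^3 + d^5) = -A^17 - 13*A^13 - 34*A^9 - 34*A^5 - 13*A - A^-3
  A^5 * (28*d^2 + 8*d^4) = 8*A^13 + 60*A^9 + 104*A^5 + 60*A + 8*A^-3
  A^3 * (52*d + 32*d^3) = -32*A^9 - 148*A^5 - 148*A - 32*A^-3
  A^1 * (45 + 77*d^2 + 4*d^4) = 4*A^9 + 93*A^5 + 223*A + 93*A^-3 + 4*A^-7
  A^-1 * (97*d + 29*d^3) = -29*A^5 - 184*A - 184*A^-3 - 29*A^-7
  A^-3 * (80*d^2 + 4*d^4) = 4*A^5 + 96*A + 184*A^-3 + 96*A^-7 + 4*A^-11
  A^-5 * (36*d^3) = -36*A - 108*A^-3 - 108*A^-7 - 36*A^-11
  A^-7 * (9*d^4) = 9*A + 36*A^-3 + 54*A^-7 + 36*A^-11 + 9*A^-15
  A^-9 * (d^5) = -A - 5*A^-3 - 10*A^-7 - 10*A^-11 - 5*A^-15 - A^-19
Summing the groups: <K> = -A^13 + 4*A^9 - 6*A^5 + 7*A - 9*A^-3 + 7*A^-7 - 6*A^-11 + 4*A^-15 - A^-19
Normalise by the writhe: (-A^3)^(-w) = (-A^3)^(1) = -A^3, so f(A) = -A^3 * <K> = A^16 - 4*A^12 + 6*A^8 - 7*A^4 + 9 - 7*A^-4 + 6*A^-8 - 4*A^-12 + A^-16.
Substitute A = t^(-1/4), i.e. A^e → t^(-e/4): V(t) = t^4 - 4*t^3 + 6*t^2 - 7*t + 9 - 7*t^-1 + 6*t^-2 - 4*t^-3 + t^-4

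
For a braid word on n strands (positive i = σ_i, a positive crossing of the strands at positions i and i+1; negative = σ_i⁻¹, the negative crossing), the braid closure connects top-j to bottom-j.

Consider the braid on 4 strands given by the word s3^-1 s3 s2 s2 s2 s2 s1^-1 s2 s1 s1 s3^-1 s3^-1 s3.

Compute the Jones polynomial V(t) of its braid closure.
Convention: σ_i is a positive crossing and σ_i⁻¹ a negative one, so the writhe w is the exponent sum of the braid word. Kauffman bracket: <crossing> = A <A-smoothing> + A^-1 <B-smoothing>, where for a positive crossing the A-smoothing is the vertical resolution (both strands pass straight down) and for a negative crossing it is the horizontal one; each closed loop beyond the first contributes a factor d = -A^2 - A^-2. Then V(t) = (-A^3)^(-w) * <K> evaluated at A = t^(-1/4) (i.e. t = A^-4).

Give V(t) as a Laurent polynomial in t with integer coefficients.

-t^9 + t^8 - 2*t^7 + 3*t^6 - 2*t^5 + 2*t^4 - t^3 + t^2

Derivation:
The presented braid s3^-1 s3 s2 s2 s2 s2 s1^-1 s2 s1 s1 s3^-1 s3^-1 s3 on 4 strands reduces by inverse Markov moves (closure unchanged at each step):
  Deconjugate: the word is γ·β·γ⁻¹ with γ = s3^-1 s3 (prefix) and γ⁻¹ = s3^-1 s3 (suffix); strip both.
  Destabilize: the word has the form β·s3^-1 where s3^-1 occurs only as the final letter (β ∈ B_3); drop it and the last strand → 3 strands.
Reduced to β = s2 s2 s2 s2 s1^-1 s2 s1 s1 on 3 strands, 8 crossings.
Compute on β:
Braid: s2 s2 s2 s2 s1^-1 s2 s1 s1 on 3 strands, 8 crossings.
Writhe w = (#positive) - (#negative) = 7 - 1 = 6.
State-sum expansion of <K>. There are 2^8 = 256 states.
Each crossing splits two ways (0=vertical, 1=horizontal). The state's weight is A^(#A-smoothings - #B-smoothings) * d^(loops - 1).
Tabulate the states by total A-exponent and number of loops L (A-exp: L × count):
  A^8: L=2 ×1
  A^6: L=1 ×5, L=3 ×3
  A^4: L=2 ×27, L=4 ×1
  A^2: L=1 ×18, L=3 ×38
  A^0: L=2 ×41, L=4 ×29
  A^-2: L=3 ×44, L=5 ×12
  A^-4: L=4 ×26, L=6 ×2
  A^-6: L=5 ×8
  A^-8: L=6 ×1
Each group contributes A^e * Σ count * d^(L-1):
Powers of d = -A^2 - A^-2: d^2 = A^4 + 2 + A^-4; d^3 = -A^6 - 3*A^2 - 3*A^-2 - A^-6; d^4 = A^8 + 4*A^4 + 6 + 4*A^-4 + A^-8; d^5 = -A^10 - 5*A^6 - 10*A^2 - 10*A^-2 - 5*A^-6 - A^-10.
  A^8 * (d) = -A^10 - A^6
  A^6 * (5 + 3*d^2) = 3*A^10 + 11*A^6 + 3*A^2
  A^4 * (27*d + d^3) = -A^10 - 30*A^6 - 30*A^2 - A^-2
  A^2 * (18 + 38*d^2) = 38*A^6 + 94*A^2 + 38*A^-2
  A^0 * (41*d + 29*d^3) = -29*A^6 - 128*A^2 - 128*A^-2 - 29*A^-6
  A^-2 * (44*d^2 + 12*d^4) = 12*A^6 + 92*A^2 + 160*A^-2 + 92*A^-6 + 12*A^-10
  A^-4 * (26*d^3 + 2*d^5) = -2*A^6 - 36*A^2 - 98*A^-2 - 98*A^-6 - 36*A^-10 - 2*A^-14
  A^-6 * (8*d^4) = 8*A^2 + 32*A^-2 + 48*A^-6 + 32*A^-10 + 8*A^-14
  A^-8 * (d^5) = -A^2 - 5*A^-2 - 10*A^-6 - 10*A^-10 - 5*A^-14 - A^-18
Summing the groups: <K> = A^10 - A^6 + 2*A^2 - 2*A^-2 + 3*A^-6 - 2*A^-10 + A^-14 - A^-18
Normalise by the writhe: (-A^3)^(-w) = (-A^3)^(-6) = A^-18, so f(A) = A^-18 * <K> = A^-8 - A^-12 + 2*A^-16 - 2*A^-20 + 3*A^-24 - 2*A^-28 + A^-32 - A^-36.
Substitute A = t^(-1/4), i.e. A^e → t^(-e/4): V(t) = -t^9 + t^8 - 2*t^7 + 3*t^6 - 2*t^5 + 2*t^4 - t^3 + t^2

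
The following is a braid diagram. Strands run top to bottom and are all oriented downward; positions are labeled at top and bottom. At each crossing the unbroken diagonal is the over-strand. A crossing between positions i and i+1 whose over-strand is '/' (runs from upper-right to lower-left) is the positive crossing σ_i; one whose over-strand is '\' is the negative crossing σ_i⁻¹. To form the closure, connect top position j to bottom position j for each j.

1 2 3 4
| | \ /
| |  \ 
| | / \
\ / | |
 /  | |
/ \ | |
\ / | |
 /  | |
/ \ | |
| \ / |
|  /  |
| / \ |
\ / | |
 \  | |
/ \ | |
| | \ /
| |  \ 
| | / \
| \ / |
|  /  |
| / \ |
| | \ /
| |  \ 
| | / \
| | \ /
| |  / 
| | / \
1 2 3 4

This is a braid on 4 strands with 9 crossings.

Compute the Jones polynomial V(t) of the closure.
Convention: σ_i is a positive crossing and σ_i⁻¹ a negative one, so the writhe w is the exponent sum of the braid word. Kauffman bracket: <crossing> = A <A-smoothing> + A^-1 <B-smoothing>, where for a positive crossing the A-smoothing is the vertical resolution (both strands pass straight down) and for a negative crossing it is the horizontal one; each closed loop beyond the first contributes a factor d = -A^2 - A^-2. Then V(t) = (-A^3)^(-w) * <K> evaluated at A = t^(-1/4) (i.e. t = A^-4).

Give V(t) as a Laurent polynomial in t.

t^4 - t^3 + t^2 - 2*t + 2 - t^-1 + t^-2

Derivation:
Reading the diagram top to bottom ('/'-over between positions i,i+1 = s_i, '\'-over = s_i^-1): braid word = s3^-1 s1 s1 s2 s1^-1 s3^-1 s2 s3^-1 s3.
The presented braid s3^-1 s1 s1 s2 s1^-1 s3^-1 s2 s3^-1 s3 on 4 strands reduces by inverse Markov moves (closure unchanged at each step):
  Deconjugate: the word is γ·β·γ⁻¹ with γ = s3^-1 (prefix) and γ⁻¹ = s3 (suffix); strip both.
Reduced to β = s1 s1 s2 s1^-1 s3^-1 s2 s3^-1 on 4 strands, 7 crossings.
Compute on β:
Braid: s1 s1 s2 s1^-1 s3^-1 s2 s3^-1 on 4 strands, 7 crossings.
Writhe w = (#positive) - (#negative) = 4 - 3 = 1.
State-sum expansion of <K>. There are 2^7 = 128 states.
Each crossing splits two ways (0=vertical, 1=horizontal). The state's weight is A^(#A-smoothings - #B-smoothings) * d^(loops - 1).
Tabulate the states by total A-exponent and number of loops L (A-exp: L × count):
  A^7: L=3 ×1
  A^5: L=2 ×4, L=4 ×3
  A^3: L=1 ×5, L=3 ×15, L=5 ×1
  A^1: L=2 ×27, L=4 ×8
  A^-1: L=1 ×14, L=3 ×20, L=5 ×1
  A^-3: L=2 ×17, L=4 ×4
  A^-5: L=3 ×7
  A^-7: L=4 ×1
Each group contributes A^e * Σ count * d^(L-1):
Powers of d = -A^2 - A^-2: d^2 = A^4 + 2 + A^-4; d^3 = -A^6 - 3*A^2 - 3*A^-2 - A^-6; d^4 = A^8 + 4*A^4 + 6 + 4*A^-4 + A^-8.
  A^7 * (d^2) = A^11 + 2*A^7 + A^3
  A^5 * (4*d + 3*d^3) = -3*A^11 - 13*A^7 - 13*A^3 - 3*A^-1
  A^3 * (5 + 15*d^2 + d^4) = A^11 + 19*A^7 + 41*A^3 + 19*A^-1 + A^-5
  A^1 * (27*d + 8*d^3) = -8*A^7 - 51*A^3 - 51*A^-1 - 8*A^-5
  A^-1 * (14 + 20*d^2 + d^4) = A^7 + 24*A^3 + 60*A^-1 + 24*A^-5 + A^-9
  A^-3 * (17*d + 4*d^3) = -4*A^3 - 29*A^-1 - 29*A^-5 - 4*A^-9
  A^-5 * (7*d^2) = 7*A^-1 + 14*A^-5 + 7*A^-9
  A^-7 * (d^3) = -A^-1 - 3*A^-5 - 3*A^-9 - A^-13
Summing the groups: <K> = -A^11 + A^7 - 2*A^3 + 2*A^-1 - A^-5 + A^-9 - A^-13
Normalise by the writhe: (-A^3)^(-w) = (-A^3)^(-1) = -A^-3, so f(A) = -A^-3 * <K> = A^8 - A^4 + 2 - 2*A^-4 + A^-8 - A^-12 + A^-16.
Substitute A = t^(-1/4), i.e. A^e → t^(-e/4): V(t) = t^4 - t^3 + t^2 - 2*t + 2 - t^-1 + t^-2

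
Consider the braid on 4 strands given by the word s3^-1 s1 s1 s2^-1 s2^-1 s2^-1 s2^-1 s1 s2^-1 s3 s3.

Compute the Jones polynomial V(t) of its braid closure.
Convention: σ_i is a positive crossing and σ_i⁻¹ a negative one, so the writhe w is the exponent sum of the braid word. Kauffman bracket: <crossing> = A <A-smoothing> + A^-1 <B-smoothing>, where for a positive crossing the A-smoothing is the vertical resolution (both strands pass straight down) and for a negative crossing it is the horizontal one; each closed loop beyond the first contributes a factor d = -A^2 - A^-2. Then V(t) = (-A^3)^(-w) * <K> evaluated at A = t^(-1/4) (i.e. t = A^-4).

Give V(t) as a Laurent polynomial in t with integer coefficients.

-t^2 + 2*t - 2 + 4*t^-1 - 4*t^-2 + 4*t^-3 - 3*t^-4 + 2*t^-5 - t^-6

Derivation:
The presented braid s3^-1 s1 s1 s2^-1 s2^-1 s2^-1 s2^-1 s1 s2^-1 s3 s3 on 4 strands reduces by inverse Markov moves (closure unchanged at each step):
  Deconjugate: the word is γ·β·γ⁻¹ with γ = s3^-1 (prefix) and γ⁻¹ = s3 (suffix); strip both.
  Destabilize: the word has the form β·s3 where s3 occurs only as the final letter (β ∈ B_3); drop it and the last strand → 3 strands.
Reduced to β = s1 s1 s2^-1 s2^-1 s2^-1 s2^-1 s1 s2^-1 on 3 strands, 8 crossings.
Compute on β:
Braid: s1 s1 s2^-1 s2^-1 s2^-1 s2^-1 s1 s2^-1 on 3 strands, 8 crossings.
Writhe w = (#positive) - (#negative) = 3 - 5 = -2.
Enumerate smoothing states for the bracket polynomial. There are 2^8 = 256 states.
Each crossing splits two ways (0=vertical, 1=horizontal). The state's weight is A^(#A-smoothings - #B-smoothings) * d^(loops - 1).
Tabulate the states by total A-exponent and number of loops L (A-exp: L × count):
  A^8: L=6 ×1
  A^6: L=5 ×8
  A^4: L=4 ×27, L=6 ×1
  A^2: L=3 ×48, L=5 ×8
  A^0: L=2 ×47, L=4 ×22, L=6 ×1
  A^-2: L=1 ×23, L=3 ×29, L=5 ×4
  A^-4: L=2 ×22, L=4 ×6
  A^-6: L=3 ×8
  A^-8: L=4 ×1
Each group contributes A^e * Σ count * d^(L-1):
Powers of d = -A^2 - A^-2: d^2 = A^4 + 2 + A^-4; d^3 = -A^6 - 3*A^2 - 3*A^-2 - A^-6; d^4 = A^8 + 4*A^4 + 6 + 4*A^-4 + A^-8; d^5 = -A^10 - 5*A^6 - 10*A^2 - 10*A^-2 - 5*A^-6 - A^-10.
  A^8 * (d^5) = -A^18 - 5*A^14 - 10*A^10 - 10*A^6 - 5*A^2 - A^-2
  A^6 * (8*d^4) = 8*A^14 + 32*A^10 + 48*A^6 + 32*A^2 + 8*A^-2
  A^4 * (27*d^3 + d^5) = -A^14 - 32*A^10 - 91*A^6 - 91*A^2 - 32*A^-2 - A^-6
  A^2 * (48*d^2 + 8*d^4) = 8*A^10 + 80*A^6 + 144*A^2 + 80*A^-2 + 8*A^-6
  A^0 * (47*d + 22*d^3 + d^5) = -A^10 - 27*A^6 - 123*A^2 - 123*A^-2 - 27*A^-6 - A^-10
  A^-2 * (23 + 29*d^2 + 4*d^4) = 4*A^6 + 45*A^2 + 105*A^-2 + 45*A^-6 + 4*A^-10
  A^-4 * (22*d + 6*d^3) = -6*A^2 - 40*A^-2 - 40*A^-6 - 6*A^-10
  A^-6 * (8*d^2) = 8*A^-2 + 16*A^-6 + 8*A^-10
  A^-8 * (d^3) = -A^-2 - 3*A^-6 - 3*A^-10 - A^-14
Summing the groups: <K> = -A^18 + 2*A^14 - 3*A^10 + 4*A^6 - 4*A^2 + 4*A^-2 - 2*A^-6 + 2*A^-10 - A^-14
Normalise by the writhe: (-A^3)^(-w) = (-A^3)^(2) = A^6, so f(A) = A^6 * <K> = -A^24 + 2*A^20 - 3*A^16 + 4*A^12 - 4*A^8 + 4*A^4 - 2 + 2*A^-4 - A^-8.
Substitute A = t^(-1/4), i.e. A^e → t^(-e/4): V(t) = -t^2 + 2*t - 2 + 4*t^-1 - 4*t^-2 + 4*t^-3 - 3*t^-4 + 2*t^-5 - t^-6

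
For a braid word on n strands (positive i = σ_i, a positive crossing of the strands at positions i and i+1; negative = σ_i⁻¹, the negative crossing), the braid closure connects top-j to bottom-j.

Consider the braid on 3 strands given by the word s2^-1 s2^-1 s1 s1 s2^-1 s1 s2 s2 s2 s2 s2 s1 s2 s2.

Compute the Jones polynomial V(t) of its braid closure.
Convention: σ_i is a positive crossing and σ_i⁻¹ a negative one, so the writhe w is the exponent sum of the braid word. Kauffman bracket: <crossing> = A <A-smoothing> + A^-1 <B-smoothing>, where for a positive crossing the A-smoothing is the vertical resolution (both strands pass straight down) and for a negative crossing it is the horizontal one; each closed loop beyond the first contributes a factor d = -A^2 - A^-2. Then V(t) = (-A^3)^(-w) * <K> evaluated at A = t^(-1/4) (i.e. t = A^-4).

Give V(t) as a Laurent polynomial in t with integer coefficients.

The presented braid s2^-1 s2^-1 s1 s1 s2^-1 s1 s2 s2 s2 s2 s2 s1 s2 s2 on 3 strands reduces by inverse Markov moves (closure unchanged at each step):
  Deconjugate: the word is γ·β·γ⁻¹ with γ = s2^-1 s2^-1 (prefix) and γ⁻¹ = s2 s2 (suffix); strip both.
Reduced to β = s1 s1 s2^-1 s1 s2 s2 s2 s2 s2 s1 on 3 strands, 10 crossings.
Compute on β:
Braid: s1 s1 s2^-1 s1 s2 s2 s2 s2 s2 s1 on 3 strands, 10 crossings.
Writhe w = (#positive) - (#negative) = 9 - 1 = 8.
Enumerate smoothing states for the bracket polynomial. There are 2^10 = 1024 states.
Smooth each crossing (0=||, 1=⌣⌢); contribution A^(Σ sign_k(1-2s_k)) * d^(L-1).
Tabulate the states by total A-exponent and number of loops L (A-exp: L × count):
  A^10: L=2 ×1
  A^8: L=1 ×4, L=3 ×6
  A^6: L=2 ×35, L=4 ×10
  A^4: L=1 ×35, L=3 ×75, L=5 ×10
  A^2: L=2 ×115, L=4 ×90, L=6 ×5
  A^0: L=3 ×185, L=5 ×66, L=7 ×1
  A^-2: L=4 ×180, L=6 ×30
  A^-4: L=5 ×112, L=7 ×8
  A^-6: L=6 ×44, L=8 ×1
  A^-8: L=7 ×10
  A^-10: L=8 ×1
Each group contributes A^e * Σ count * d^(L-1):
Powers of d = -A^2 - A^-2: d^2 = A^4 + 2 + A^-4; d^3 = -A^6 - 3*A^2 - 3*A^-2 - A^-6; d^4 = A^8 + 4*A^4 + 6 + 4*A^-4 + A^-8; d^5 = -A^10 - 5*A^6 - 10*A^2 - 10*A^-2 - 5*A^-6 - A^-10; d^6 = A^12 + 6*A^8 + 15*A^4 + 20 + 15*A^-4 + 6*A^-8 + A^-12; d^7 = -A^14 - 7*A^10 - 21*A^6 - 35*A^2 - 35*A^-2 - 21*A^-6 - 7*A^-10 - A^-14.
  A^10 * (d) = -A^12 - A^8
  A^8 * (4 + 6*d^2) = 6*A^12 + 16*A^8 + 6*A^4
  A^6 * (35*d + 10*d^3) = -10*A^12 - 65*A^8 - 65*A^4 - 10
  A^4 * (35 + 75*d^2 + 10*d^4) = 10*A^12 + 115*A^8 + 245*A^4 + 115 + 10*A^-4
  A^2 * (115*d + 90*d^3 + 5*d^5) = -5*A^12 - 115*A^8 - 435*A^4 - 435 - 115*A^-4 - 5*A^-8
  A^0 * (185*d^2 + 66*d^4 + d^6) = A^12 + 72*A^8 + 464*A^4 + 786 + 464*A^-4 + 72*A^-8 + A^-12
  A^-2 * (180*d^3 + 30*d^5) = -30*A^8 - 330*A^4 - 840 - 840*A^-4 - 330*A^-8 - 30*A^-12
  A^-4 * (112*d^4 + 8*d^6) = 8*A^8 + 160*A^4 + 568 + 832*A^-4 + 568*A^-8 + 160*A^-12 + 8*A^-16
  A^-6 * (44*d^5 + d^7) = -A^8 - 51*A^4 - 241 - 475*A^-4 - 475*A^-8 - 241*A^-12 - 51*A^-16 - A^-20
  A^-8 * (10*d^6) = 10*A^4 + 60 + 150*A^-4 + 200*A^-8 + 150*A^-12 + 60*A^-16 + 10*A^-20
  A^-10 * (d^7) = -A^4 - 7 - 21*A^-4 - 35*A^-8 - 35*A^-12 - 21*A^-16 - 7*A^-20 - A^-24
Summing the groups: <K> = A^12 - A^8 + 3*A^4 - 4 + 5*A^-4 - 5*A^-8 + 5*A^-12 - 4*A^-16 + 2*A^-20 - A^-24
Normalise by the writhe: (-A^3)^(-w) = (-A^3)^(-8) = A^-24, so f(A) = A^-24 * <K> = A^-12 - A^-16 + 3*A^-20 - 4*A^-24 + 5*A^-28 - 5*A^-32 + 5*A^-36 - 4*A^-40 + 2*A^-44 - A^-48.
Substitute A = t^(-1/4), i.e. A^e → t^(-e/4): V(t) = -t^12 + 2*t^11 - 4*t^10 + 5*t^9 - 5*t^8 + 5*t^7 - 4*t^6 + 3*t^5 - t^4 + t^3

Answer: -t^12 + 2*t^11 - 4*t^10 + 5*t^9 - 5*t^8 + 5*t^7 - 4*t^6 + 3*t^5 - t^4 + t^3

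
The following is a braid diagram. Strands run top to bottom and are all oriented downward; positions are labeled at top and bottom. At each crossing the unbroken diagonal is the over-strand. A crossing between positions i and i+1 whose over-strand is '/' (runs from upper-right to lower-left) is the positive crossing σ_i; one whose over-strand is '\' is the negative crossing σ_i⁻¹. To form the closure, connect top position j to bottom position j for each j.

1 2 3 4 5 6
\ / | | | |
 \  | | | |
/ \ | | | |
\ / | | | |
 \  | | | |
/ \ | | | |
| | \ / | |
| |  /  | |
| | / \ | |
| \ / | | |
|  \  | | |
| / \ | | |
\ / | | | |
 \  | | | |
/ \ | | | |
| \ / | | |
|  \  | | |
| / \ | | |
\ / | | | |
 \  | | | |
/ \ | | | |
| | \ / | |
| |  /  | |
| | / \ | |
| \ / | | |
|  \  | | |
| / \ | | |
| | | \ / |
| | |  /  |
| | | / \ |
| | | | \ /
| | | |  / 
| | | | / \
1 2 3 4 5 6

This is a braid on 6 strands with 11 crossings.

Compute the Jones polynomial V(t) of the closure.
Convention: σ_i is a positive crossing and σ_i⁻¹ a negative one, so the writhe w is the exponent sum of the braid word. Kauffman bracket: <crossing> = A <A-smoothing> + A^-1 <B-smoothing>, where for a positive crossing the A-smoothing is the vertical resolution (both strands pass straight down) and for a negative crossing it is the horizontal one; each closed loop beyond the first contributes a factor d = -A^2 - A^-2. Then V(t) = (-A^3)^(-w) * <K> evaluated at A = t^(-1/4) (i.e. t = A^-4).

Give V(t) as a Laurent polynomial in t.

Reading the diagram top to bottom ('/'-over between positions i,i+1 = s_i, '\'-over = s_i^-1): braid word = s1^-1 s1^-1 s3 s2^-1 s1^-1 s2^-1 s1^-1 s3 s2^-1 s4 s5.
The presented braid s1^-1 s1^-1 s3 s2^-1 s1^-1 s2^-1 s1^-1 s3 s2^-1 s4 s5 on 6 strands reduces by inverse Markov moves (closure unchanged at each step):
  Destabilize: the word has the form β·s5 where s5 occurs only as the final letter (β ∈ B_5); drop it and the last strand → 5 strands.
  Destabilize: the word has the form β·s4 where s4 occurs only as the final letter (β ∈ B_4); drop it and the last strand → 4 strands.
Reduced to β = s1^-1 s1^-1 s3 s2^-1 s1^-1 s2^-1 s1^-1 s3 s2^-1 on 4 strands, 9 crossings.
Compute on β:
Braid: s1^-1 s1^-1 s3 s2^-1 s1^-1 s2^-1 s1^-1 s3 s2^-1 on 4 strands, 9 crossings.
Writhe w = (#positive) - (#negative) = 2 - 7 = -5.
Computing the Kauffman bracket via state sum. There are 2^9 = 512 states.
Each crossing splits two ways (0=vertical, 1=horizontal). The state's weight is A^(#A-smoothings - #B-smoothings) * d^(loops - 1).
Tabulate the states by total A-exponent and number of loops L (A-exp: L × count):
  A^9: L=3 ×1
  A^7: L=2 ×4, L=4 ×5
  A^5: L=1 ×4, L=3 ×26, L=5 ×6
  A^3: L=2 ×43, L=4 ×40, L=6 ×1
  A^1: L=1 ×23, L=3 ×92, L=5 ×11
  A^-1: L=2 ×91, L=4 ×34, L=6 ×1
  A^-3: L=1 ×32, L=3 ×48, L=5 ×4
  A^-5: L=2 ×28, L=4 ×8
  A^-7: L=3 ×9
  A^-9: L=4 ×1
Each group contributes A^e * Σ count * d^(L-1):
Powers of d = -A^2 - A^-2: d^2 = A^4 + 2 + A^-4; d^3 = -A^6 - 3*A^2 - 3*A^-2 - A^-6; d^4 = A^8 + 4*A^4 + 6 + 4*A^-4 + A^-8; d^5 = -A^10 - 5*A^6 - 10*A^2 - 10*A^-2 - 5*A^-6 - A^-10.
  A^9 * (d^2) = A^13 + 2*A^9 + A^5
  A^7 * (4*d + 5*d^3) = -5*A^13 - 19*A^9 - 19*A^5 - 5*A
  A^5 * (4 + 26*d^2 + 6*d^4) = 6*A^13 + 50*A^9 + 92*A^5 + 50*A + 6*A^-3
  A^3 * (43*d + 40*d^3 + d^5) = -A^13 - 45*A^9 - 173*A^5 - 173*A - 45*A^-3 - A^-7
  A^1 * (23 + 92*d^2 + 11*d^4) = 11*A^9 + 136*A^5 + 273*A + 136*A^-3 + 11*A^-7
  A^-1 * (91*d + 34*d^3 + d^5) = -A^9 - 39*A^5 - 203*A - 203*A^-3 - 39*A^-7 - A^-11
  A^-3 * (32 + 48*d^2 + 4*d^4) = 4*A^5 + 64*A + 152*A^-3 + 64*A^-7 + 4*A^-11
  A^-5 * (28*d + 8*d^3) = -8*A - 52*A^-3 - 52*A^-7 - 8*A^-11
  A^-7 * (9*d^2) = 9*A^-3 + 18*A^-7 + 9*A^-11
  A^-9 * (d^3) = -A^-3 - 3*A^-7 - 3*A^-11 - A^-15
Summing the groups: <K> = A^13 - 2*A^9 + 2*A^5 - 2*A + 2*A^-3 - 2*A^-7 + A^-11 - A^-15
Normalise by the writhe: (-A^3)^(-w) = (-A^3)^(5) = -A^15, so f(A) = -A^15 * <K> = -A^28 + 2*A^24 - 2*A^20 + 2*A^16 - 2*A^12 + 2*A^8 - A^4 + 1.
Substitute A = t^(-1/4), i.e. A^e → t^(-e/4): V(t) = 1 - t^-1 + 2*t^-2 - 2*t^-3 + 2*t^-4 - 2*t^-5 + 2*t^-6 - t^-7

Answer: 1 - t^-1 + 2*t^-2 - 2*t^-3 + 2*t^-4 - 2*t^-5 + 2*t^-6 - t^-7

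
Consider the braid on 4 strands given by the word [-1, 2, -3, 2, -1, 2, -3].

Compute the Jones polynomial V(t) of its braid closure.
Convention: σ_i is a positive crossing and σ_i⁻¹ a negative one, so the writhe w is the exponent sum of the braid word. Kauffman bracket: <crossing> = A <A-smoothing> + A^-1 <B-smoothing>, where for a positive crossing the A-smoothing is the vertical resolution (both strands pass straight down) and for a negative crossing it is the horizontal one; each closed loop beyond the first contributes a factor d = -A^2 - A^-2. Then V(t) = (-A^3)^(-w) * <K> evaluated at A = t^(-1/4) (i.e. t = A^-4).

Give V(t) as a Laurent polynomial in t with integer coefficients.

-t^3 + 3*t^2 - 3*t + 4 - 4*t^-1 + 3*t^-2 - 2*t^-3 + t^-4

Derivation:
Braid: s1^-1 s2 s3^-1 s2 s1^-1 s2 s3^-1 on 4 strands, 7 crossings.
Writhe w = (#positive) - (#negative) = 3 - 4 = -1.
Computing the Kauffman bracket via state sum. There are 2^7 = 128 states.
For each crossing: s=0 is the vertical smoothing, s=1 horizontal. Crossing k contributes A^(sign_k * (1 - 2*s_k)); loop factor d = -A^2 - A^-2.
Tabulate the states by total A-exponent and number of loops L (A-exp: L × count):
  A^7: L=4 ×1
  A^5: L=3 ×7
  A^3: L=2 ×19, L=4 ×2
  A^1: L=1 ×21, L=3 ×14
  A^-1: L=2 ×32, L=4 ×3
  A^-3: L=3 ×21
  A^-5: L=4 ×7
  A^-7: L=5 ×1
Each group contributes A^e * Σ count * d^(L-1):
Powers of d = -A^2 - A^-2: d^2 = A^4 + 2 + A^-4; d^3 = -A^6 - 3*A^2 - 3*A^-2 - A^-6; d^4 = A^8 + 4*A^4 + 6 + 4*A^-4 + A^-8.
  A^7 * (d^3) = -A^13 - 3*A^9 - 3*A^5 - A
  A^5 * (7*d^2) = 7*A^9 + 14*A^5 + 7*A
  A^3 * (19*d + 2*d^3) = -2*A^9 - 25*A^5 - 25*A - 2*A^-3
  A^1 * (21 + 14*d^2) = 14*A^5 + 49*A + 14*A^-3
  A^-1 * (32*d + 3*d^3) = -3*A^5 - 41*A - 41*A^-3 - 3*A^-7
  A^-3 * (21*d^2) = 21*A + 42*A^-3 + 21*A^-7
  A^-5 * (7*d^3) = -7*A - 21*A^-3 - 21*A^-7 - 7*A^-11
  A^-7 * (d^4) = A + 4*A^-3 + 6*A^-7 + 4*A^-11 + A^-15
Summing the groups: <K> = -A^13 + 2*A^9 - 3*A^5 + 4*A - 4*A^-3 + 3*A^-7 - 3*A^-11 + A^-15
Normalise by the writhe: (-A^3)^(-w) = (-A^3)^(1) = -A^3, so f(A) = -A^3 * <K> = A^16 - 2*A^12 + 3*A^8 - 4*A^4 + 4 - 3*A^-4 + 3*A^-8 - A^-12.
Substitute A = t^(-1/4), i.e. A^e → t^(-e/4): V(t) = -t^3 + 3*t^2 - 3*t + 4 - 4*t^-1 + 3*t^-2 - 2*t^-3 + t^-4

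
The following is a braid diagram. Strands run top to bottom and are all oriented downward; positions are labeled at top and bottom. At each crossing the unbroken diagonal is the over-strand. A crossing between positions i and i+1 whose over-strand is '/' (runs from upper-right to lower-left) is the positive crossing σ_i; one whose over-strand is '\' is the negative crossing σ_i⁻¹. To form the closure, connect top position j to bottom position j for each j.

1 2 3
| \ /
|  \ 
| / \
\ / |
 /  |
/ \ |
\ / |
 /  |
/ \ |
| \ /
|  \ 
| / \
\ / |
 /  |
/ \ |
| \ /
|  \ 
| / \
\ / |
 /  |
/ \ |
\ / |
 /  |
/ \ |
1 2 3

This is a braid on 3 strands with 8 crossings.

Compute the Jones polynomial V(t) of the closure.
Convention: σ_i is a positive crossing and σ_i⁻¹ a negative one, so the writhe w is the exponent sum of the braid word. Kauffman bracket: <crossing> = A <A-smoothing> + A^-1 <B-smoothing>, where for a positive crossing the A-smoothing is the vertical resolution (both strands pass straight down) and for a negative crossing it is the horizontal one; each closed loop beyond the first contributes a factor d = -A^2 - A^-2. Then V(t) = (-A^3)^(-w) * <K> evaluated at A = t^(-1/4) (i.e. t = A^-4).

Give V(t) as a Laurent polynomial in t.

-t^6 + 3*t^5 - 5*t^4 + 6*t^3 - 6*t^2 + 6*t - 4 + 3*t^-1 - t^-2

Derivation:
Reading the diagram top to bottom ('/'-over between positions i,i+1 = s_i, '\'-over = s_i^-1): braid word = s2^-1 s1 s1 s2^-1 s1 s2^-1 s1 s1.
Braid: s2^-1 s1 s1 s2^-1 s1 s2^-1 s1 s1 on 3 strands, 8 crossings.
Writhe w = (#positive) - (#negative) = 5 - 3 = 2.
Enumerate smoothing states for the bracket polynomial. There are 2^8 = 256 states.
Smooth each crossing (0=||, 1=⌣⌢); contribution A^(Σ sign_k(1-2s_k)) * d^(L-1).
Tabulate the states by total A-exponent and number of loops L (A-exp: L × count):
  A^8: L=4 ×1
  A^6: L=3 ×8
  A^4: L=2 ×26, L=4 ×2
  A^2: L=1 ×35, L=3 ×21
  A^0: L=2 ×63, L=4 ×7
  A^-2: L=3 ×55, L=5 ×1
  A^-4: L=4 ×28
  A^-6: L=5 ×8
  A^-8: L=6 ×1
Each group contributes A^e * Σ count * d^(L-1):
Powers of d = -A^2 - A^-2: d^2 = A^4 + 2 + A^-4; d^3 = -A^6 - 3*A^2 - 3*A^-2 - A^-6; d^4 = A^8 + 4*A^4 + 6 + 4*A^-4 + A^-8; d^5 = -A^10 - 5*A^6 - 10*A^2 - 10*A^-2 - 5*A^-6 - A^-10.
  A^8 * (d^3) = -A^14 - 3*A^10 - 3*A^6 - A^2
  A^6 * (8*d^2) = 8*A^10 + 16*A^6 + 8*A^2
  A^4 * (26*d + 2*d^3) = -2*A^10 - 32*A^6 - 32*A^2 - 2*A^-2
  A^2 * (35 + 21*d^2) = 21*A^6 + 77*A^2 + 21*A^-2
  A^0 * (63*d + 7*d^3) = -7*A^6 - 84*A^2 - 84*A^-2 - 7*A^-6
  A^-2 * (55*d^2 + d^4) = A^6 + 59*A^2 + 116*A^-2 + 59*A^-6 + A^-10
  A^-4 * (28*d^3) = -28*A^2 - 84*A^-2 - 84*A^-6 - 28*A^-10
  A^-6 * (8*d^4) = 8*A^2 + 32*A^-2 + 48*A^-6 + 32*A^-10 + 8*A^-14
  A^-8 * (d^5) = -A^2 - 5*A^-2 - 10*A^-6 - 10*A^-10 - 5*A^-14 - A^-18
Summing the groups: <K> = -A^14 + 3*A^10 - 4*A^6 + 6*A^2 - 6*A^-2 + 6*A^-6 - 5*A^-10 + 3*A^-14 - A^-18
Normalise by the writhe: (-A^3)^(-w) = (-A^3)^(-2) = A^-6, so f(A) = A^-6 * <K> = -A^8 + 3*A^4 - 4 + 6*A^-4 - 6*A^-8 + 6*A^-12 - 5*A^-16 + 3*A^-20 - A^-24.
Substitute A = t^(-1/4), i.e. A^e → t^(-e/4): V(t) = -t^6 + 3*t^5 - 5*t^4 + 6*t^3 - 6*t^2 + 6*t - 4 + 3*t^-1 - t^-2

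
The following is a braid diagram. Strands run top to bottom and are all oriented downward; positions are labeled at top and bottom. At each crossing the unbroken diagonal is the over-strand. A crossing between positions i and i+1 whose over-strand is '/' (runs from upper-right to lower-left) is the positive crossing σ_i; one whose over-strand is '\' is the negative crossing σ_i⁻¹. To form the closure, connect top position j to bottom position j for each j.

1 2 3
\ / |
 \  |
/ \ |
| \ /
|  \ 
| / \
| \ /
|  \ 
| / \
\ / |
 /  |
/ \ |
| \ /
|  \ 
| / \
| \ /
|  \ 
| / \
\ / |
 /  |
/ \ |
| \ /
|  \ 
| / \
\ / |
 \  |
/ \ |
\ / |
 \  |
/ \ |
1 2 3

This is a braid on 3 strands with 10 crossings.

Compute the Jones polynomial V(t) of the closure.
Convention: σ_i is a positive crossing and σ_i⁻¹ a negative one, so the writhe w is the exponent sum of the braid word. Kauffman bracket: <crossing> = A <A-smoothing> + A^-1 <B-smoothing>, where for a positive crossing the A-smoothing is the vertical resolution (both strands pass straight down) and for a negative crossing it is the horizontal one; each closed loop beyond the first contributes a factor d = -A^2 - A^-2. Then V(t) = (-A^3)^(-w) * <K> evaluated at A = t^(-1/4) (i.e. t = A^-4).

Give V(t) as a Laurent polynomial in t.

Reading the diagram top to bottom ('/'-over between positions i,i+1 = s_i, '\'-over = s_i^-1): braid word = s1^-1 s2^-1 s2^-1 s1 s2^-1 s2^-1 s1 s2^-1 s1^-1 s1^-1.
Braid: s1^-1 s2^-1 s2^-1 s1 s2^-1 s2^-1 s1 s2^-1 s1^-1 s1^-1 on 3 strands, 10 crossings.
Writhe w = (#positive) - (#negative) = 2 - 8 = -6.
Computing the Kauffman bracket via state sum. There are 2^10 = 1024 states.
For each crossing: s=0 is the vertical smoothing, s=1 horizontal. Crossing k contributes A^(sign_k * (1 - 2*s_k)); loop factor d = -A^2 - A^-2.
Tabulate the states by total A-exponent and number of loops L (A-exp: L × count):
  A^10: L=7 ×1
  A^8: L=6 ×10
  A^6: L=5 ×44, L=7 ×1
  A^4: L=4 ×110, L=6 ×10
  A^2: L=3 ×166, L=5 ×44
  A^0: L=2 ×144, L=4 ×106, L=6 ×2
  A^-2: L=1 ×57, L=3 ×140, L=5 ×13
  A^-4: L=2 ×91, L=4 ×28, L=6 ×1
  A^-6: L=1 ×16, L=3 ×26, L=5 ×3
  A^-8: L=2 ×7, L=4 ×3
  A^-10: L=3 ×1
Each group contributes A^e * Σ count * d^(L-1):
Powers of d = -A^2 - A^-2: d^2 = A^4 + 2 + A^-4; d^3 = -A^6 - 3*A^2 - 3*A^-2 - A^-6; d^4 = A^8 + 4*A^4 + 6 + 4*A^-4 + A^-8; d^5 = -A^10 - 5*A^6 - 10*A^2 - 10*A^-2 - 5*A^-6 - A^-10; d^6 = A^12 + 6*A^8 + 15*A^4 + 20 + 15*A^-4 + 6*A^-8 + A^-12.
  A^10 * (d^6) = A^22 + 6*A^18 + 15*A^14 + 20*A^10 + 15*A^6 + 6*A^2 + A^-2
  A^8 * (10*d^5) = -10*A^18 - 50*A^14 - 100*A^10 - 100*A^6 - 50*A^2 - 10*A^-2
  A^6 * (44*d^4 + d^6) = A^18 + 50*A^14 + 191*A^10 + 284*A^6 + 191*A^2 + 50*A^-2 + A^-6
  A^4 * (110*d^3 + 10*d^5) = -10*A^14 - 160*A^10 - 430*A^6 - 430*A^2 - 160*A^-2 - 10*A^-6
  A^2 * (166*d^2 + 44*d^4) = 44*A^10 + 342*A^6 + 596*A^2 + 342*A^-2 + 44*A^-6
  A^0 * (144*d + 106*d^3 + 2*d^5) = -2*A^10 - 116*A^6 - 482*A^2 - 482*A^-2 - 116*A^-6 - 2*A^-10
  A^-2 * (57 + 140*d^2 + 13*d^4) = 13*A^6 + 192*A^2 + 415*A^-2 + 192*A^-6 + 13*A^-10
  A^-4 * (91*d + 28*d^3 + d^5) = -A^6 - 33*A^2 - 185*A^-2 - 185*A^-6 - 33*A^-10 - A^-14
  A^-6 * (16 + 26*d^2 + 3*d^4) = 3*A^2 + 38*A^-2 + 86*A^-6 + 38*A^-10 + 3*A^-14
  A^-8 * (7*d + 3*d^3) = -3*A^-2 - 16*A^-6 - 16*A^-10 - 3*A^-14
  A^-10 * (d^2) = A^-6 + 2*A^-10 + A^-14
Summing the groups: <K> = A^22 - 3*A^18 + 5*A^14 - 7*A^10 + 7*A^6 - 7*A^2 + 6*A^-2 - 3*A^-6 + 2*A^-10
Normalise by the writhe: (-A^3)^(-w) = (-A^3)^(6) = A^18, so f(A) = A^18 * <K> = A^40 - 3*A^36 + 5*A^32 - 7*A^28 + 7*A^24 - 7*A^20 + 6*A^16 - 3*A^12 + 2*A^8.
Substitute A = t^(-1/4), i.e. A^e → t^(-e/4): V(t) = 2*t^-2 - 3*t^-3 + 6*t^-4 - 7*t^-5 + 7*t^-6 - 7*t^-7 + 5*t^-8 - 3*t^-9 + t^-10

Answer: 2*t^-2 - 3*t^-3 + 6*t^-4 - 7*t^-5 + 7*t^-6 - 7*t^-7 + 5*t^-8 - 3*t^-9 + t^-10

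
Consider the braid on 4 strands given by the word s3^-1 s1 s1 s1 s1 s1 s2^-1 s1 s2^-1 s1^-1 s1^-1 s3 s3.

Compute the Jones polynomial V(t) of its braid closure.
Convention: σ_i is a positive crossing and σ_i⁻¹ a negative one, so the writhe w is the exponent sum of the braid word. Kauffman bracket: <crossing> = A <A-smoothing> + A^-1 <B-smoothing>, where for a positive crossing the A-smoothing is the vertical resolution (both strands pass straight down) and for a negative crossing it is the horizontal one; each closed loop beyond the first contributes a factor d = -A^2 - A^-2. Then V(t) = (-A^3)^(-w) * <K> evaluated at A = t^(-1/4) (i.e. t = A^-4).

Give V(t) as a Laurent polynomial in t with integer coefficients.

The presented braid s3^-1 s1 s1 s1 s1 s1 s2^-1 s1 s2^-1 s1^-1 s1^-1 s3 s3 on 4 strands reduces by inverse Markov moves (closure unchanged at each step):
  Deconjugate: the word is γ·β·γ⁻¹ with γ = s3^-1 (prefix) and γ⁻¹ = s3 (suffix); strip both.
  Destabilize: the word has the form β·s3 where s3 occurs only as the final letter (β ∈ B_3); drop it and the last strand → 3 strands.
  Deconjugate: the word is γ·β·γ⁻¹ with γ = s1 s1 (prefix) and γ⁻¹ = s1^-1 s1^-1 (suffix); strip both.
Reduced to β = s1 s1 s1 s2^-1 s1 s2^-1 on 3 strands, 6 crossings.
Compute on β:
Braid: s1 s1 s1 s2^-1 s1 s2^-1 on 3 strands, 6 crossings.
Writhe w = (#positive) - (#negative) = 4 - 2 = 2.
State-sum expansion of <K>. There are 2^6 = 64 states.
Each crossing splits two ways (0=vertical, 1=horizontal). The state's weight is A^(#A-smoothings - #B-smoothings) * d^(loops - 1).
Tabulate the states by total A-exponent and number of loops L (A-exp: L × count):
  A^6: L=3 ×1
  A^4: L=2 ×6
  A^2: L=1 ×11, L=3 ×4
  A^0: L=2 ×19, L=4 ×1
  A^-2: L=3 ×15
  A^-4: L=4 ×6
  A^-6: L=5 ×1
Each group contributes A^e * Σ count * d^(L-1):
Powers of d = -A^2 - A^-2: d^2 = A^4 + 2 + A^-4; d^3 = -A^6 - 3*A^2 - 3*A^-2 - A^-6; d^4 = A^8 + 4*A^4 + 6 + 4*A^-4 + A^-8.
  A^6 * (d^2) = A^10 + 2*A^6 + A^2
  A^4 * (6*d) = -6*A^6 - 6*A^2
  A^2 * (11 + 4*d^2) = 4*A^6 + 19*A^2 + 4*A^-2
  A^0 * (19*d + d^3) = -A^6 - 22*A^2 - 22*A^-2 - A^-6
  A^-2 * (15*d^2) = 15*A^2 + 30*A^-2 + 15*A^-6
  A^-4 * (6*d^3) = -6*A^2 - 18*A^-2 - 18*A^-6 - 6*A^-10
  A^-6 * (d^4) = A^2 + 4*A^-2 + 6*A^-6 + 4*A^-10 + A^-14
Summing the groups: <K> = A^10 - A^6 + 2*A^2 - 2*A^-2 + 2*A^-6 - 2*A^-10 + A^-14
Normalise by the writhe: (-A^3)^(-w) = (-A^3)^(-2) = A^-6, so f(A) = A^-6 * <K> = A^4 - 1 + 2*A^-4 - 2*A^-8 + 2*A^-12 - 2*A^-16 + A^-20.
Substitute A = t^(-1/4), i.e. A^e → t^(-e/4): V(t) = t^5 - 2*t^4 + 2*t^3 - 2*t^2 + 2*t - 1 + t^-1

Answer: t^5 - 2*t^4 + 2*t^3 - 2*t^2 + 2*t - 1 + t^-1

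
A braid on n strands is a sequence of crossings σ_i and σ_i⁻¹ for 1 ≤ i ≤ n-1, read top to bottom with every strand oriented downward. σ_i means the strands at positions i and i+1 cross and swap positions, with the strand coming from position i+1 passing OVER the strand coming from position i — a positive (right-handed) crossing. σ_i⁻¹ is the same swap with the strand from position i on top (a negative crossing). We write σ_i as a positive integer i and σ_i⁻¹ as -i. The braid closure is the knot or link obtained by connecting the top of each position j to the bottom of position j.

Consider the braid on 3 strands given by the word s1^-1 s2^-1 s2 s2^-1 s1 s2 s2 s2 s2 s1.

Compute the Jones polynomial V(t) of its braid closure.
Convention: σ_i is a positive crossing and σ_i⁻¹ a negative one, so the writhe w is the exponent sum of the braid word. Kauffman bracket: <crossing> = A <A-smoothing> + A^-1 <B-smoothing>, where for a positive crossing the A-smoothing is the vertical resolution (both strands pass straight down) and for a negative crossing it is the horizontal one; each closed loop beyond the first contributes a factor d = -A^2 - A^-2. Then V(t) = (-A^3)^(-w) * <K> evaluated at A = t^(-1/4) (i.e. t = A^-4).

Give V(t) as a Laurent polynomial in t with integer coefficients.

-t^4 + t^3 + t

Derivation:
The presented braid s1^-1 s2^-1 s2 s2^-1 s1 s2 s2 s2 s2 s1 on 3 strands reduces by inverse Markov moves (closure unchanged at each step):
  Deconjugate: the word is γ·β·γ⁻¹ with γ = s1^-1 (prefix) and γ⁻¹ = s1 (suffix); strip both.
Reduced to β = s2^-1 s2 s2^-1 s1 s2 s2 s2 s2 on 3 strands, 8 crossings.
Compute on β:
First cancel adjacent σ_i σ_i⁻¹ pairs (Reidemeister II — same braid, same closure): s2^-1 s2 s2^-1 s1 s2 s2 s2 s2 → s2^-1 s1 s2 s2 s2 s2.
Braid: s2^-1 s1 s2 s2 s2 s2 on 3 strands, 6 crossings.
Writhe w = (#positive) - (#negative) = 5 - 1 = 4.
Computing the Kauffman bracket via state sum. There are 2^6 = 64 states.
Smooth each crossing (0=||, 1=⌣⌢); contribution A^(Σ sign_k(1-2s_k)) * d^(L-1).
Tabulate the states by total A-exponent and number of loops L (A-exp: L × count):
  A^6: L=2 ×1
  A^4: L=1 ×1, L=3 ×5
  A^2: L=2 ×9, L=4 ×6
  A^0: L=1 ×4, L=3 ×12, L=5 ×4
  A^-2: L=2 ×6, L=4 ×8, L=6 ×1
  A^-4: L=3 ×4, L=5 ×2
  A^-6: L=4 ×1
Each group contributes A^e * Σ count * d^(L-1):
Powers of d = -A^2 - A^-2: d^2 = A^4 + 2 + A^-4; d^3 = -A^6 - 3*A^2 - 3*A^-2 - A^-6; d^4 = A^8 + 4*A^4 + 6 + 4*A^-4 + A^-8; d^5 = -A^10 - 5*A^6 - 10*A^2 - 10*A^-2 - 5*A^-6 - A^-10.
  A^6 * (d) = -A^8 - A^4
  A^4 * (1 + 5*d^2) = 5*A^8 + 11*A^4 + 5
  A^2 * (9*d + 6*d^3) = -6*A^8 - 27*A^4 - 27 - 6*A^-4
  A^0 * (4 + 12*d^2 + 4*d^4) = 4*A^8 + 28*A^4 + 52 + 28*A^-4 + 4*A^-8
  A^-2 * (6*d + 8*d^3 + d^5) = -A^8 - 13*A^4 - 40 - 40*A^-4 - 13*A^-8 - A^-12
  A^-4 * (4*d^2 + 2*d^4) = 2*A^4 + 12 + 20*A^-4 + 12*A^-8 + 2*A^-12
  A^-6 * (d^3) = -1 - 3*A^-4 - 3*A^-8 - A^-12
Summing the groups: <K> = A^8 + 1 - A^-4
Normalise by the writhe: (-A^3)^(-w) = (-A^3)^(-4) = A^-12, so f(A) = A^-12 * <K> = A^-4 + A^-12 - A^-16.
Substitute A = t^(-1/4), i.e. A^e → t^(-e/4): V(t) = -t^4 + t^3 + t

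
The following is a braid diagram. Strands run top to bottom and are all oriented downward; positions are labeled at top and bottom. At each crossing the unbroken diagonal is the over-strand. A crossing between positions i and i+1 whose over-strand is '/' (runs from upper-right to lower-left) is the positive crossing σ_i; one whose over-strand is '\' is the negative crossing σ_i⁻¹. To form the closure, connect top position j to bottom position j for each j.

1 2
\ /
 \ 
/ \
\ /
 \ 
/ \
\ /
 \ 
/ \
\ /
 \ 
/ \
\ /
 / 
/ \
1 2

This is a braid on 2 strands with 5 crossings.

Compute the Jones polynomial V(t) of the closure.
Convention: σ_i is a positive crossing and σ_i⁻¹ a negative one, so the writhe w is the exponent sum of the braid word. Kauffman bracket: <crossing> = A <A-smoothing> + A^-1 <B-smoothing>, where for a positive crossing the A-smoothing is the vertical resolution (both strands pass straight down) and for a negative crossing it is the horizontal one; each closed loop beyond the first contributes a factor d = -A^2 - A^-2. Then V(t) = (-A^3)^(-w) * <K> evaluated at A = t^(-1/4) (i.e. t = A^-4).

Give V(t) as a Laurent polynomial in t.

Reading the diagram top to bottom ('/'-over between positions i,i+1 = s_i, '\'-over = s_i^-1): braid word = s1^-1 s1^-1 s1^-1 s1^-1 s1.
First cancel adjacent σ_i σ_i⁻¹ pairs (Reidemeister II — same braid, same closure): s1^-1 s1^-1 s1^-1 s1^-1 s1 → s1^-1 s1^-1 s1^-1.
Braid: s1^-1 s1^-1 s1^-1 on 2 strands, 3 crossings.
Writhe w = (#positive) - (#negative) = 0 - 3 = -3.
Computing the Kauffman bracket via state sum. There are 2^3 = 8 states.
For each crossing: s=0 is the vertical smoothing, s=1 horizontal. Crossing k contributes A^(sign_k * (1 - 2*s_k)); loop factor d = -A^2 - A^-2.
  state 000: A-exp=-3, loops=2, term = A^-3 * d^1
  state 001: A-exp=-1, loops=1, term = A^-1 * d^0
  state 010: A-exp=-1, loops=1, term = A^-1 * d^0
  state 011: A-exp=+1, loops=2, term = A^1 * d^1
  state 100: A-exp=-1, loops=1, term = A^-1 * d^0
  state 101: A-exp=+1, loops=2, term = A^1 * d^1
  state 110: A-exp=+1, loops=2, term = A^1 * d^1
  state 111: A-exp=+3, loops=3, term = A^3 * d^2
Collect the terms by A-exponent (count of states per loop number):
Powers of d = -A^2 - A^-2: d^2 = A^4 + 2 + A^-4.
  A^3 * (d^2) = A^7 + 2*A^3 + A^-1
  A^1 * (3*d) = -3*A^3 - 3*A^-1
  A^-1 * (3) = 3*A^-1
  A^-3 * (d) = -A^-1 - A^-5
Summing the groups: <K> = A^7 - A^3 - A^-5
Normalise by the writhe: (-A^3)^(-w) = (-A^3)^(3) = -A^9, so f(A) = -A^9 * <K> = -A^16 + A^12 + A^4.
Substitute A = t^(-1/4), i.e. A^e → t^(-e/4): V(t) = t^-1 + t^-3 - t^-4

Answer: t^-1 + t^-3 - t^-4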